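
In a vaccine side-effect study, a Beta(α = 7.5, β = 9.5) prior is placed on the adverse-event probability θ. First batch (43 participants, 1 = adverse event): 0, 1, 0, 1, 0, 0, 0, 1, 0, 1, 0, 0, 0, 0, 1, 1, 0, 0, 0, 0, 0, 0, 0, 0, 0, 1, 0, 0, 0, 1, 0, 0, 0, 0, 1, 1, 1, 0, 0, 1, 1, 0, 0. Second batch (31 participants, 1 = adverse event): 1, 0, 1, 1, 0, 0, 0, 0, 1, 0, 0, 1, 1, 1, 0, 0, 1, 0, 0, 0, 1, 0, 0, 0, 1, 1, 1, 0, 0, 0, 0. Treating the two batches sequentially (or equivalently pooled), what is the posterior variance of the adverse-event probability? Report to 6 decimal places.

The Beta prior is conjugate to a Binomial/Bernoulli likelihood; the update adds successes to α and failures to β.
After batch 1: Beta(7.5+13, 9.5+30) = Beta(20.5, 39.5).
After batch 2: Beta(20.5+12, 39.5+19) = Beta(32.5, 58.5).
Var = αβ/((α+β)²(α+β+1)) = 32.5·58.5/(91.0²·92.0) = 0.002496.

0.002496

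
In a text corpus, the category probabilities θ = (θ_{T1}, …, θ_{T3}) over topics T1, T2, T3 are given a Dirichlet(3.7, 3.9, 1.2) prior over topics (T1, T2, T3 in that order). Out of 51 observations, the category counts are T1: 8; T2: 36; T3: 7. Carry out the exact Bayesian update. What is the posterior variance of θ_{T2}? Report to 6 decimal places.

The Dirichlet prior is conjugate to the Multinomial likelihood: each posterior αⱼ = prior αⱼ + observed count nⱼ.
Posterior concentration: (11.7, 39.9, 8.2), total = 59.8.
Var[θ_j] = α_j(Σα−α_j)/((Σα)²(Σα+1)) = 39.9·19.9/(59.8²·60.8) = 0.003652.

0.003652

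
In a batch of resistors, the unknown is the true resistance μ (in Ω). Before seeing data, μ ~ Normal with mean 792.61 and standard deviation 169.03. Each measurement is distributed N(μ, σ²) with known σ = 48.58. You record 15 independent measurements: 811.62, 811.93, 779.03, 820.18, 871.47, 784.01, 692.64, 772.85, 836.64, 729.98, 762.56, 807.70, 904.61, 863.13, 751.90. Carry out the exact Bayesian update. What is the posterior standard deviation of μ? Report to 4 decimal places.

For Normal data with known variance σ², a Normal(μ₀, σ₀²) prior on μ is conjugate. Posterior precision = 1/σ₀² + n/σ²; posterior mean is the precision-weighted average of μ₀ and x̄.
σ₀² = 169.03² = 28571.1409, σ² = 48.58² = 2360.0164; σ² + n·σ₀² = 2360.0164 + 15·28571.1409 = 430927.1299.
Posterior precision = 1/σ₀² + n/σ² = 1/28571.1409 + 15/2360.0164 = (σ² + n·σ₀²)/(σ₀²σ²) = 430927.1299/(28571.1409·2360.0164); posterior variance σₙ² = σ₀²σ²/(σ² + n·σ₀²) = 28571.1409·2360.0164/430927.1299 = 156.472769.
Posterior SD = √σₙ² = √(28571.1409·2360.0164/430927.1299) = 12.5089.

12.5089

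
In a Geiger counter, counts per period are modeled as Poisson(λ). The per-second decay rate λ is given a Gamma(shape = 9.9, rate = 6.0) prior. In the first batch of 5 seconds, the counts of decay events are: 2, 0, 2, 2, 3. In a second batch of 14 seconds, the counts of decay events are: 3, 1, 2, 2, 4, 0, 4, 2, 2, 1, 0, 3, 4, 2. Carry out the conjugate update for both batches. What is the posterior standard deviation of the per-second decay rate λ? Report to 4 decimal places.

With a Gamma(shape α, rate β) prior, the Poisson likelihood is conjugate: the posterior is Gamma(α + ΣXᵢ, β + n).
Batch 1: sum of counts S = 9 over n = 5 seconds.
After batch 1: Gamma(α+S, β+n) = Gamma(9.9+9, 6.0+5) = Gamma(18.9, 11.0).
Batch 2: sum of counts S = 30 over n = 14 seconds.
After batch 2: Gamma(α+S, β+n) = Gamma(18.9+30, 11.0+14) = Gamma(48.9, 25.0).
SD = √α/β = √48.9/25.0 = 0.2797.

0.2797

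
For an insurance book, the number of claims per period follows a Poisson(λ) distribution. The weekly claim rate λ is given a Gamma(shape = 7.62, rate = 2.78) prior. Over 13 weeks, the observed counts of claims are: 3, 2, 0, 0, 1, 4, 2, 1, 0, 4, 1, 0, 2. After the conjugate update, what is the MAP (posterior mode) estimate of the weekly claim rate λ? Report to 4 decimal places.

1.6869

With a Gamma(shape α, rate β) prior, the Poisson likelihood is conjugate: the posterior is Gamma(α + ΣXᵢ, β + n).
Sum of counts S = 20 over n = 13 weeks.
Posterior: Gamma(α+S, β+n) = Gamma(7.62+20, 2.78+13) = Gamma(27.62, 15.78).
Mode of Gamma(α,β) for α≥1 is (α−1)/β = 26.62/15.78 = 1.6869.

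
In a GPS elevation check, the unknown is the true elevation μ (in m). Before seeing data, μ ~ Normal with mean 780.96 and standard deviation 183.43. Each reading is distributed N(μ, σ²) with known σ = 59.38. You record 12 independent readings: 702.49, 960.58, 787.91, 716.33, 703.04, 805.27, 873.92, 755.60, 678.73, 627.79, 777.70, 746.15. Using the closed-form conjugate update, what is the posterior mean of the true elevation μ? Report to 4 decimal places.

For Normal data with known variance σ², a Normal(μ₀, σ₀²) prior on μ is conjugate. Posterior precision = 1/σ₀² + n/σ²; posterior mean is the precision-weighted average of μ₀ and x̄.
Σxᵢ = 702.49 + 960.58 + 787.91 + 716.33 + 703.04 + 805.27 + 873.92 + 755.60 + 678.73 + 627.79 + 777.70 + 746.15 = 9135.51, so n·x̄ = 9135.51.
σ₀² = 183.43² = 33646.5649, σ² = 59.38² = 3525.9844; σ² + n·σ₀² = 3525.9844 + 12·33646.5649 = 407284.7632.
Posterior mean = (μ₀/σ₀² + n·x̄/σ²)/(1/σ₀² + n/σ²) = (σ²·μ₀ + σ₀²·n·x̄)/(σ² + n·σ₀²) = (3525.9844·780.96 + 33646.5649·9135.51)/407284.7632 = 310132182.886623/407284.7632 = 761.4628.

761.4628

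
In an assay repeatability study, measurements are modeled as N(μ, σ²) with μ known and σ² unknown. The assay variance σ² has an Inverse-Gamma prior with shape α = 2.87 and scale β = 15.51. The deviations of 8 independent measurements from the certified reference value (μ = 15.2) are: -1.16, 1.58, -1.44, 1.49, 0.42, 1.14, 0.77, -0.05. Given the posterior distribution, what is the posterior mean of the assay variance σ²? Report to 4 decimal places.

With known mean μ and an Inverse-Gamma(α, β) prior on σ², the Normal likelihood is conjugate: posterior is Inv-Gamma(α + n/2, β + Σ(xᵢ−μ)²/2).
Σ(xᵢ−μ)² = (-1.16)² + (1.58)² + (-1.44)² + (1.49)² + (0.42)² + (1.14)² + (0.77)² + (-0.05)² = 10.2071.
Posterior: Inv-Gamma(2.87 + 8/2, 15.51 + 10.2071/2) = Inv-Gamma(6.87, 20.61355).
E[σ²|data] = β/(α−1) = 20.61355/5.87 = 3.5117.

3.5117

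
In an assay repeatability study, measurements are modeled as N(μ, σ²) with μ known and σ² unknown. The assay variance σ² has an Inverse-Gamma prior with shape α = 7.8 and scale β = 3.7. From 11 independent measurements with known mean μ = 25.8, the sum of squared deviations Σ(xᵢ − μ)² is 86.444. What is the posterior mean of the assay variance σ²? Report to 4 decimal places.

3.8148

With known mean μ and an Inverse-Gamma(α, β) prior on σ², the Normal likelihood is conjugate: posterior is Inv-Gamma(α + n/2, β + Σ(xᵢ−μ)²/2).
Posterior: Inv-Gamma(7.8 + 11/2, 3.7 + 86.444/2) = Inv-Gamma(13.30, 46.9220).
E[σ²|data] = β/(α−1) = 46.9220/12.30 = 3.8148.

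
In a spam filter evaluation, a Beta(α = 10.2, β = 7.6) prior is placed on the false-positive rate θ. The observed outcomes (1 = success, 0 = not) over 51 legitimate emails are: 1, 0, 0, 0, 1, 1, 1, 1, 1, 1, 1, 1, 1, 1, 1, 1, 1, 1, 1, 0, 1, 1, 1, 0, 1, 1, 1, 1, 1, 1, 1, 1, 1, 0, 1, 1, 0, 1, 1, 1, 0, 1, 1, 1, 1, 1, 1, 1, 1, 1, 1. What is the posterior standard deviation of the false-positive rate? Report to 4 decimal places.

0.0501

The Beta prior is conjugate to a Binomial/Bernoulli likelihood; the update adds successes to α and failures to β.
Posterior: Beta(α+k, β+n−k) = Beta(10.2+43, 7.6+8) = Beta(53.2, 15.6).
Var = αβ/((α+β)²(α+β+1)) = 53.2·15.6/(68.8²·69.8) = 0.00251191; SD = √0.00251191 = 0.0501.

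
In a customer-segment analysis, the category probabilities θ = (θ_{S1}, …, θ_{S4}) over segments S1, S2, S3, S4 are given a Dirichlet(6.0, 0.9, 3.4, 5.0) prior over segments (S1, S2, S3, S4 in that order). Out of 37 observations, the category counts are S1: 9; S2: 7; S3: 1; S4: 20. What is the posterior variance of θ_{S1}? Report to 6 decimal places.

The Dirichlet prior is conjugate to the Multinomial likelihood: each posterior αⱼ = prior αⱼ + observed count nⱼ.
Posterior concentration: (15.0, 7.9, 4.4, 25.0), total = 52.3.
Var[θ_j] = α_j(Σα−α_j)/((Σα)²(Σα+1)) = 15.0·37.3/(52.3²·53.3) = 0.003838.

0.003838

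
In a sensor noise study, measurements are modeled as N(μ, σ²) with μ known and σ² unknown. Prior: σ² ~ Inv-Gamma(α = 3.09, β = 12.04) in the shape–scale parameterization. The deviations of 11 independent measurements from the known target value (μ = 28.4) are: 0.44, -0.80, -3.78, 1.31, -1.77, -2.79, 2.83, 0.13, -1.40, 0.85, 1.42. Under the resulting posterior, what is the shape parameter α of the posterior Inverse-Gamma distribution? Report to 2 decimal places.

8.59

With known mean μ and an Inverse-Gamma(α, β) prior on σ², the Normal likelihood is conjugate: posterior is Inv-Gamma(α + n/2, β + Σ(xᵢ−μ)²/2).
Σ(xᵢ−μ)² = (0.44)² + (-0.80)² + (-3.78)² + (1.31)² + (-1.77)² + (-2.79)² + (2.83)² + (0.13)² + (-1.40)² + (0.85)² + (1.42)² = 40.4798.
Posterior: Inv-Gamma(3.09 + 11/2, 12.04 + 40.4798/2) = Inv-Gamma(8.59, 32.27990).
Posterior α = 8.59.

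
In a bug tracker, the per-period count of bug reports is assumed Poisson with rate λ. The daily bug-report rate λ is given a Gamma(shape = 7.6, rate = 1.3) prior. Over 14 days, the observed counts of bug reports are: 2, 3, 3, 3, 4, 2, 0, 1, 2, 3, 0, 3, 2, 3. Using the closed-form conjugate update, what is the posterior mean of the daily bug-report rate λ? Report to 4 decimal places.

2.5229

With a Gamma(shape α, rate β) prior, the Poisson likelihood is conjugate: the posterior is Gamma(α + ΣXᵢ, β + n).
Sum of counts S = 31 over n = 14 days.
Posterior: Gamma(α+S, β+n) = Gamma(7.6+31, 1.3+14) = Gamma(38.6, 15.3).
Posterior mean = α/β = 38.6/15.3 = 2.5229.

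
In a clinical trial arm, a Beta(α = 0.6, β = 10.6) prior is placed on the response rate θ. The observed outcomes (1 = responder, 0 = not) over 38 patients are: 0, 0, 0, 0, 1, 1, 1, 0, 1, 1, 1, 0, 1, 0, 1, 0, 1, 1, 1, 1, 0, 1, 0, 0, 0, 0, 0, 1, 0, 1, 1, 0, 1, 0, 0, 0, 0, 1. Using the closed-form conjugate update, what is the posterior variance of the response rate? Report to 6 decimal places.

The Beta prior is conjugate to a Binomial/Bernoulli likelihood; the update adds successes to α and failures to β.
Posterior: Beta(α+k, β+n−k) = Beta(0.6+18, 10.6+20) = Beta(18.6, 30.6).
Var = αβ/((α+β)²(α+β+1)) = 18.6·30.6/(49.2²·50.2) = 0.004684.

0.004684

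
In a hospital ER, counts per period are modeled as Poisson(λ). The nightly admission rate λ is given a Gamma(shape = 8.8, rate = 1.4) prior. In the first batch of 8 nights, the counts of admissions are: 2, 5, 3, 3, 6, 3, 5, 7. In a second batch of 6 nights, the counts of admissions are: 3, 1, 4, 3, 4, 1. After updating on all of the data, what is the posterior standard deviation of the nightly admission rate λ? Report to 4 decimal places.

0.4979

With a Gamma(shape α, rate β) prior, the Poisson likelihood is conjugate: the posterior is Gamma(α + ΣXᵢ, β + n).
Batch 1: sum of counts S = 34 over n = 8 nights.
After batch 1: Gamma(α+S, β+n) = Gamma(8.8+34, 1.4+8) = Gamma(42.8, 9.4).
Batch 2: sum of counts S = 16 over n = 6 nights.
After batch 2: Gamma(α+S, β+n) = Gamma(42.8+16, 9.4+6) = Gamma(58.8, 15.4).
SD = √α/β = √58.8/15.4 = 0.4979.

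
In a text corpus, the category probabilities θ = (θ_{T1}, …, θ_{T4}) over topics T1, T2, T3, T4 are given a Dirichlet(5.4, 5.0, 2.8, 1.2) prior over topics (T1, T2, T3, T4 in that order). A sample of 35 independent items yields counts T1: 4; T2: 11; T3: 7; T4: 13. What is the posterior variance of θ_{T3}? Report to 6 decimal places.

0.003155

The Dirichlet prior is conjugate to the Multinomial likelihood: each posterior αⱼ = prior αⱼ + observed count nⱼ.
Posterior concentration: (9.4, 16.0, 9.8, 14.2), total = 49.4.
Var[θ_j] = α_j(Σα−α_j)/((Σα)²(Σα+1)) = 9.8·39.6/(49.4²·50.4) = 0.003155.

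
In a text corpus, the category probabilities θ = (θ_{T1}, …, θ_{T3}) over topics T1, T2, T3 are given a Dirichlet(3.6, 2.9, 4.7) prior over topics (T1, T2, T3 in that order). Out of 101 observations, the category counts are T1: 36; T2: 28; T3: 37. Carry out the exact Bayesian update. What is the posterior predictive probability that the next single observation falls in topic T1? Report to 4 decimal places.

The Dirichlet prior is conjugate to the Multinomial likelihood: each posterior αⱼ = prior αⱼ + observed count nⱼ.
Posterior concentration: (39.6, 30.9, 41.7), total = 112.2.
P(next = T1 | data) = α_{T1}/Σα = 0.3529.

0.3529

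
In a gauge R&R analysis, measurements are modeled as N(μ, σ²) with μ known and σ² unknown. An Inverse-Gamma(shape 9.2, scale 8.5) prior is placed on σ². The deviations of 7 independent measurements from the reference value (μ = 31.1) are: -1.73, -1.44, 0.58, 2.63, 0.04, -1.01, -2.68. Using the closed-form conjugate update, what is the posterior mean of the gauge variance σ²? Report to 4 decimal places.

1.6036

With known mean μ and an Inverse-Gamma(α, β) prior on σ², the Normal likelihood is conjugate: posterior is Inv-Gamma(α + n/2, β + Σ(xᵢ−μ)²/2).
Σ(xᵢ−μ)² = (-1.73)² + (-1.44)² + (0.58)² + (2.63)² + (0.04)² + (-1.01)² + (-2.68)² = 20.5239.
Posterior: Inv-Gamma(9.2 + 7/2, 8.5 + 20.5239/2) = Inv-Gamma(12.70, 18.76195).
E[σ²|data] = β/(α−1) = 18.76195/11.70 = 1.6036.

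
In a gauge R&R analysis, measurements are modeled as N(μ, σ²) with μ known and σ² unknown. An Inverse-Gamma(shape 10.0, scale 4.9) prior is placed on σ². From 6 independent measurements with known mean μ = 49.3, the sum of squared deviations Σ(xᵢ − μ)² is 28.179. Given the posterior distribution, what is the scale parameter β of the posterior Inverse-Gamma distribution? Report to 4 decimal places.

18.9895

With known mean μ and an Inverse-Gamma(α, β) prior on σ², the Normal likelihood is conjugate: posterior is Inv-Gamma(α + n/2, β + Σ(xᵢ−μ)²/2).
Posterior: Inv-Gamma(10.0 + 6/2, 4.9 + 28.179/2) = Inv-Gamma(13.00, 18.9895).
Posterior β = 18.9895.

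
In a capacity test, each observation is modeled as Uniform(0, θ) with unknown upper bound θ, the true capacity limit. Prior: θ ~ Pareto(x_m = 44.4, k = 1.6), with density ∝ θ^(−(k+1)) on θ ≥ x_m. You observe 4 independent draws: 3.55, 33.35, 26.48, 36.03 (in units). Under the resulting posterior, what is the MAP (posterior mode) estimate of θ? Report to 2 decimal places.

A Pareto(scale x_m, shape k) prior on the upper bound θ of Uniform(0, θ) is conjugate: posterior is Pareto(max(x_m, max xᵢ), k + n).
Sample maximum = 36.03; prior scale x_m = 44.4 → posterior scale = max = 44.40.
Posterior shape = 1.6 + 4 = 5.6.
The Pareto density is decreasing on [x_m, ∞), so the mode is x_m = 44.40.

44.40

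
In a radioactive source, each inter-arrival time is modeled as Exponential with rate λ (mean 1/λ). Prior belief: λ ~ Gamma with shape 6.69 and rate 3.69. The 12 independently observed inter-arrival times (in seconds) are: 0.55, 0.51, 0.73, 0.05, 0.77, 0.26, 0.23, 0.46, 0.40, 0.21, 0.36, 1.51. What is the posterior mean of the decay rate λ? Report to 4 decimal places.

1.9209

With a Gamma(shape α, rate β) prior on the exponential rate λ, the posterior after n observations with total T = Σxᵢ is Gamma(α+n, β+T).
Sum of observations T = 6.04 seconds; n = 12.
Posterior: Gamma(6.69+12, 3.69+6.04) = Gamma(18.69, 9.73).
Posterior mean of λ = α/β = 18.69/9.73 = 1.9209.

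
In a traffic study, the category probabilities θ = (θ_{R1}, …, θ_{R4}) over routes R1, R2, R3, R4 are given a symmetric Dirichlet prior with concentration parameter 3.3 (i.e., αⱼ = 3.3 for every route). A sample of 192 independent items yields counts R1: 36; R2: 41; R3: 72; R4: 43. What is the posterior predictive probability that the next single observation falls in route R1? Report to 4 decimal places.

0.1915

The Dirichlet prior is conjugate to the Multinomial likelihood: each posterior αⱼ = prior αⱼ + observed count nⱼ.
Posterior concentration: (39.3, 44.3, 75.3, 46.3), total = 205.2.
P(next = R1 | data) = α_{R1}/Σα = 0.1915.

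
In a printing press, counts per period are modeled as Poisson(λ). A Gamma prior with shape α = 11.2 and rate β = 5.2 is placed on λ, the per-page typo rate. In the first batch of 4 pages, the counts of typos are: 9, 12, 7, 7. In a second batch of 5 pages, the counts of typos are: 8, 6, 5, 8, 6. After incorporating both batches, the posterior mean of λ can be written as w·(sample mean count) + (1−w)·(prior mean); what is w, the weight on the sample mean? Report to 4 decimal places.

With a Gamma(shape α, rate β) prior, the Poisson likelihood is conjugate: the posterior is Gamma(α + ΣXᵢ, β + n).
Total number of pages: n = 4 + 5 = 9.
Posterior mean = (α₀+S)/(β₀+n) = [n/(β₀+n)]·(S/n) + [β₀/(β₀+n)]·(α₀/β₀), so only n and β₀ enter the weight.
Weight on data w = n/(β₀+n) = 9/(5.2+9) = 9/14.2 = 0.6338.

0.6338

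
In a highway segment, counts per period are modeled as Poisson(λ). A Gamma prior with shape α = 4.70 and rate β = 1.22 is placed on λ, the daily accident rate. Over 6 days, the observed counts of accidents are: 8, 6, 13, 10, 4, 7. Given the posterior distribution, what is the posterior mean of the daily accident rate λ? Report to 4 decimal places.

With a Gamma(shape α, rate β) prior, the Poisson likelihood is conjugate: the posterior is Gamma(α + ΣXᵢ, β + n).
Sum of counts S = 48 over n = 6 days.
Posterior: Gamma(α+S, β+n) = Gamma(4.70+48, 1.22+6) = Gamma(52.70, 7.22).
Posterior mean = α/β = 52.70/7.22 = 7.2992.

7.2992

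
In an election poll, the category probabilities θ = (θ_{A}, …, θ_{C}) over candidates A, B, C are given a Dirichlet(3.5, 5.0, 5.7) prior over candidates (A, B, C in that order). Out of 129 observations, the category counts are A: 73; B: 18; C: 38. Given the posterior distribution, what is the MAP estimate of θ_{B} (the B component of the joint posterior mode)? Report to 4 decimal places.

0.1569

The Dirichlet prior is conjugate to the Multinomial likelihood: each posterior αⱼ = prior αⱼ + observed count nⱼ.
Posterior concentration: (76.5, 23.0, 43.7), total = 143.2.
Joint mode component: (α_{B}−1)/(Σα−K) = 22.0/140.2 = 0.1569.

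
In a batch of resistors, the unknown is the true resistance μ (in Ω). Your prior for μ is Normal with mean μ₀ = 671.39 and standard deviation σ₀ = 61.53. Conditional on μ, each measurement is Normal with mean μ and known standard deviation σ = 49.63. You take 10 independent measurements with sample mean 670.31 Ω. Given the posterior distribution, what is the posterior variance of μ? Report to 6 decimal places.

231.267409

For Normal data with known variance σ², a Normal(μ₀, σ₀²) prior on μ is conjugate. Posterior precision = 1/σ₀² + n/σ²; posterior mean is the precision-weighted average of μ₀ and x̄.
σ₀² = 61.53² = 3785.9409, σ² = 49.63² = 2463.1369; σ² + n·σ₀² = 2463.1369 + 10·3785.9409 = 40322.5459.
Posterior precision = 1/σ₀² + n/σ² = 1/3785.9409 + 10/2463.1369 = (σ² + n·σ₀²)/(σ₀²σ²) = 40322.5459/(3785.9409·2463.1369); posterior variance σₙ² = σ₀²σ²/(σ² + n·σ₀²) = 3785.9409·2463.1369/40322.5459 = 231.267409.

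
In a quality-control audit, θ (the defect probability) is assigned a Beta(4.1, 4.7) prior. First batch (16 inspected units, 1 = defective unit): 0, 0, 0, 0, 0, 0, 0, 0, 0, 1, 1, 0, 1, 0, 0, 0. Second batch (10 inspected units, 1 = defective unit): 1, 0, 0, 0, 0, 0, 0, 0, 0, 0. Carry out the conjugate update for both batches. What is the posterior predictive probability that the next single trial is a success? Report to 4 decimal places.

The Beta prior is conjugate to a Binomial/Bernoulli likelihood; the update adds successes to α and failures to β.
After batch 1: Beta(4.1+3, 4.7+13) = Beta(7.1, 17.7).
After batch 2: Beta(7.1+1, 17.7+9) = Beta(8.1, 26.7).
For a single future Bernoulli trial, P(success | data) = α/(α+β) = 0.2328.

0.2328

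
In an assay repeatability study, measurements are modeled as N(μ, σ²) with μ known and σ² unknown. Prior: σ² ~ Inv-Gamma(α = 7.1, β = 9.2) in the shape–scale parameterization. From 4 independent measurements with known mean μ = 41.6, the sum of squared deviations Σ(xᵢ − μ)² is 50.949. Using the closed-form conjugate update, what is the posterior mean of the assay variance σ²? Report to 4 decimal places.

With known mean μ and an Inverse-Gamma(α, β) prior on σ², the Normal likelihood is conjugate: posterior is Inv-Gamma(α + n/2, β + Σ(xᵢ−μ)²/2).
Posterior: Inv-Gamma(7.1 + 4/2, 9.2 + 50.949/2) = Inv-Gamma(9.10, 34.6745).
E[σ²|data] = β/(α−1) = 34.6745/8.10 = 4.2808.

4.2808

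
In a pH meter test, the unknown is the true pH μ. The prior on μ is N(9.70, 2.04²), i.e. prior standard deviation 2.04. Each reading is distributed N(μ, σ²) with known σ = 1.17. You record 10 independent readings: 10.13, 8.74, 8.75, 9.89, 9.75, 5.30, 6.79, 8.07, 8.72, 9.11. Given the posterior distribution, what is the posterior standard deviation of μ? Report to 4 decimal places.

0.3640

For Normal data with known variance σ², a Normal(μ₀, σ₀²) prior on μ is conjugate. Posterior precision = 1/σ₀² + n/σ²; posterior mean is the precision-weighted average of μ₀ and x̄.
σ₀² = 2.04² = 4.1616, σ² = 1.17² = 1.3689; σ² + n·σ₀² = 1.3689 + 10·4.1616 = 42.9849.
Posterior precision = 1/σ₀² + n/σ² = 1/4.1616 + 10/1.3689 = (σ² + n·σ₀²)/(σ₀²σ²) = 42.9849/(4.1616·1.3689); posterior variance σₙ² = σ₀²σ²/(σ² + n·σ₀²) = 4.1616·1.3689/42.9849 = 0.132531.
Posterior SD = √σₙ² = √(4.1616·1.3689/42.9849) = 0.3640.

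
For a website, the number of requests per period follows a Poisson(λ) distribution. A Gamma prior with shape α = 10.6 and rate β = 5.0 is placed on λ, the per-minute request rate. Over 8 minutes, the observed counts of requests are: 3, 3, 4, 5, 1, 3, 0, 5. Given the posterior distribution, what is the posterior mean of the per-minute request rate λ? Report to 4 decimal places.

With a Gamma(shape α, rate β) prior, the Poisson likelihood is conjugate: the posterior is Gamma(α + ΣXᵢ, β + n).
Sum of counts S = 24 over n = 8 minutes.
Posterior: Gamma(α+S, β+n) = Gamma(10.6+24, 5.0+8) = Gamma(34.6, 13.0).
Posterior mean = α/β = 34.6/13.0 = 2.6615.

2.6615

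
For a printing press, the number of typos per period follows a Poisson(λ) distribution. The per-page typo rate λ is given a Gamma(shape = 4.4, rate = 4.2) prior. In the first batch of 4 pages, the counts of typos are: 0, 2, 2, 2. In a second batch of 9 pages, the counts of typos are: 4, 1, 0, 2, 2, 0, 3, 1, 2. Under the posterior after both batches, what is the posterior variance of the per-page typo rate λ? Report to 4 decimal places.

0.0859

With a Gamma(shape α, rate β) prior, the Poisson likelihood is conjugate: the posterior is Gamma(α + ΣXᵢ, β + n).
Batch 1: sum of counts S = 6 over n = 4 pages.
After batch 1: Gamma(α+S, β+n) = Gamma(4.4+6, 4.2+4) = Gamma(10.4, 8.2).
Batch 2: sum of counts S = 15 over n = 9 pages.
After batch 2: Gamma(α+S, β+n) = Gamma(10.4+15, 8.2+9) = Gamma(25.4, 17.2).
Var = α/β² = 25.4/17.2² = 0.0859.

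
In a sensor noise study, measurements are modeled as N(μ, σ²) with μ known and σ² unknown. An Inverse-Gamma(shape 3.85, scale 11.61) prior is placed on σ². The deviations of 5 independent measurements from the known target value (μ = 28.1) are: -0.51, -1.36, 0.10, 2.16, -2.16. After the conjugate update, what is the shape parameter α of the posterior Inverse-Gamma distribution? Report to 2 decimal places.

6.35

With known mean μ and an Inverse-Gamma(α, β) prior on σ², the Normal likelihood is conjugate: posterior is Inv-Gamma(α + n/2, β + Σ(xᵢ−μ)²/2).
Σ(xᵢ−μ)² = (-0.51)² + (-1.36)² + (0.10)² + (2.16)² + (-2.16)² = 11.4509.
Posterior: Inv-Gamma(3.85 + 5/2, 11.61 + 11.4509/2) = Inv-Gamma(6.35, 17.33545).
Posterior α = 6.35.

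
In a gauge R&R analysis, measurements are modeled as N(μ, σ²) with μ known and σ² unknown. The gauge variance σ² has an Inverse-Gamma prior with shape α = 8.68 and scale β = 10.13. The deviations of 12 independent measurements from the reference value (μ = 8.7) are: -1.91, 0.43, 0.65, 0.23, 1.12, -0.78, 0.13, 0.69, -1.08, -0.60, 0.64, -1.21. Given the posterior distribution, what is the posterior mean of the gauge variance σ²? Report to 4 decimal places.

1.1083

With known mean μ and an Inverse-Gamma(α, β) prior on σ², the Normal likelihood is conjugate: posterior is Inv-Gamma(α + n/2, β + Σ(xᵢ−μ)²/2).
Σ(xᵢ−μ)² = (-1.91)² + (0.43)² + (0.65)² + (0.23)² + (1.12)² + (-0.78)² + (0.13)² + (0.69)² + (-1.08)² + (-0.60)² + (0.64)² + (-1.21)² = 10.0643.
Posterior: Inv-Gamma(8.68 + 12/2, 10.13 + 10.0643/2) = Inv-Gamma(14.68, 15.16215).
E[σ²|data] = β/(α−1) = 15.16215/13.68 = 1.1083.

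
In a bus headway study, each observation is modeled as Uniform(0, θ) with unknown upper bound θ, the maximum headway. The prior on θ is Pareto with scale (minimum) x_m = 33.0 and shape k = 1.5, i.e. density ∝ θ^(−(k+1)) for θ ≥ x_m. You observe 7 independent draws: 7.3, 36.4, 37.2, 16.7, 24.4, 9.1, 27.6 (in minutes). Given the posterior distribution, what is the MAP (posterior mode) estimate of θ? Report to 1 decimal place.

A Pareto(scale x_m, shape k) prior on the upper bound θ of Uniform(0, θ) is conjugate: posterior is Pareto(max(x_m, max xᵢ), k + n).
Sample maximum = 37.2; prior scale x_m = 33.0 → posterior scale = max = 37.2.
Posterior shape = 1.5 + 7 = 8.5.
The Pareto density is decreasing on [x_m, ∞), so the mode is x_m = 37.2.

37.2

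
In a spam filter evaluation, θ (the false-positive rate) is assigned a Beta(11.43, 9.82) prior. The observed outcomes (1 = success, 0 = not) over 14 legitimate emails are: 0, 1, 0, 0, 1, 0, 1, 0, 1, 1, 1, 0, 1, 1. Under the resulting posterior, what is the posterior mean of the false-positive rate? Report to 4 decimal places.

0.5512

The Beta prior is conjugate to a Binomial/Bernoulli likelihood; the update adds successes to α and failures to β.
Posterior: Beta(α+k, β+n−k) = Beta(11.43+8, 9.82+6) = Beta(19.43, 15.82).
Posterior mean = α/(α+β) = 19.43/35.25 = 0.5512.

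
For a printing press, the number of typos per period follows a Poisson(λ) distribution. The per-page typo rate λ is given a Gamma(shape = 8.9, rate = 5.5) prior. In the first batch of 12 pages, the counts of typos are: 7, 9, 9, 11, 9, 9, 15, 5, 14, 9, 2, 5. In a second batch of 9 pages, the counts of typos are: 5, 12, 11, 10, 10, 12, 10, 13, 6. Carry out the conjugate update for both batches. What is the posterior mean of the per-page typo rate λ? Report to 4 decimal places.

7.6189

With a Gamma(shape α, rate β) prior, the Poisson likelihood is conjugate: the posterior is Gamma(α + ΣXᵢ, β + n).
Batch 1: sum of counts S = 104 over n = 12 pages.
After batch 1: Gamma(α+S, β+n) = Gamma(8.9+104, 5.5+12) = Gamma(112.9, 17.5).
Batch 2: sum of counts S = 89 over n = 9 pages.
After batch 2: Gamma(α+S, β+n) = Gamma(112.9+89, 17.5+9) = Gamma(201.9, 26.5).
Posterior mean = α/β = 201.9/26.5 = 7.6189.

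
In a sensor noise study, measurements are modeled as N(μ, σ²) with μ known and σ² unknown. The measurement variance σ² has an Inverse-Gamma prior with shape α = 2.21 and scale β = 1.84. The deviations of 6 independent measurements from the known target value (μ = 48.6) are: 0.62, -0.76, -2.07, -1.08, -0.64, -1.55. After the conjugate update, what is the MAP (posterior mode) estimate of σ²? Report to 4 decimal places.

With known mean μ and an Inverse-Gamma(α, β) prior on σ², the Normal likelihood is conjugate: posterior is Inv-Gamma(α + n/2, β + Σ(xᵢ−μ)²/2).
Σ(xᵢ−μ)² = (0.62)² + (-0.76)² + (-2.07)² + (-1.08)² + (-0.64)² + (-1.55)² = 9.2254.
Posterior: Inv-Gamma(2.21 + 6/2, 1.84 + 9.2254/2) = Inv-Gamma(5.21, 6.45270).
Mode = β/(α+1) = 6.45270/6.21 = 1.0391.

1.0391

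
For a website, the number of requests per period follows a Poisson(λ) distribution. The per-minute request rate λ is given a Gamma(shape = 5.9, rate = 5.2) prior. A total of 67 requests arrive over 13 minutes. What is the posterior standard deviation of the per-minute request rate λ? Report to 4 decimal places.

0.4691

With a Gamma(shape α, rate β) prior, the Poisson likelihood is conjugate: the posterior is Gamma(α + ΣXᵢ, β + n).
Posterior: Gamma(α+S, β+n) = Gamma(5.9+67, 5.2+13) = Gamma(72.9, 18.2).
SD = √α/β = √72.9/18.2 = 0.4691.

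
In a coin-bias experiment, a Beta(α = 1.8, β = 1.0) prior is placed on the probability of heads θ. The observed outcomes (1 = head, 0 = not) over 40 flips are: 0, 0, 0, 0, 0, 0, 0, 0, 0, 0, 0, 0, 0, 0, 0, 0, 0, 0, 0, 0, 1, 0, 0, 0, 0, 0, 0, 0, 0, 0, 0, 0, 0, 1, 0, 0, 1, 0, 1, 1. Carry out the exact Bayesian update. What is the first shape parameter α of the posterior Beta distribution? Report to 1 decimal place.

The Beta prior is conjugate to a Binomial/Bernoulli likelihood; the update adds successes to α and failures to β.
Posterior: Beta(α+k, β+n−k) = Beta(1.8+5, 1.0+35) = Beta(6.8, 36.0).
Posterior α = 6.8.

6.8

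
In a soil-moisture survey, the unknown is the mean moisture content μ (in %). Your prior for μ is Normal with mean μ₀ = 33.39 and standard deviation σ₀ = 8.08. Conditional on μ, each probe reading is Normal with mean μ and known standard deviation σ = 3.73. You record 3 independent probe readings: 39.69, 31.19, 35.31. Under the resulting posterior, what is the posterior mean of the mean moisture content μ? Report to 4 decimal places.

For Normal data with known variance σ², a Normal(μ₀, σ₀²) prior on μ is conjugate. Posterior precision = 1/σ₀² + n/σ²; posterior mean is the precision-weighted average of μ₀ and x̄.
Σxᵢ = 39.69 + 31.19 + 35.31 = 106.19, so n·x̄ = 106.19.
σ₀² = 8.08² = 65.2864, σ² = 3.73² = 13.9129; σ² + n·σ₀² = 13.9129 + 3·65.2864 = 209.7721.
Posterior mean = (μ₀/σ₀² + n·x̄/σ²)/(1/σ₀² + n/σ²) = (σ²·μ₀ + σ₀²·n·x̄)/(σ² + n·σ₀²) = (13.9129·33.39 + 65.2864·106.19)/209.7721 = 7397.314547/209.7721 = 35.2636.

35.2636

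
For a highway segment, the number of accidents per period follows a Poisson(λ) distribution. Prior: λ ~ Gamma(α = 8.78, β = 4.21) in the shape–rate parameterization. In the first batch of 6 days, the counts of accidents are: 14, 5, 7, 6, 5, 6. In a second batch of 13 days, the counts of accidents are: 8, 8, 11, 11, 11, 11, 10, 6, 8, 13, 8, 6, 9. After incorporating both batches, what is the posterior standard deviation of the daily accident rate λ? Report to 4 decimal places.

0.5647

With a Gamma(shape α, rate β) prior, the Poisson likelihood is conjugate: the posterior is Gamma(α + ΣXᵢ, β + n).
Batch 1: sum of counts S = 43 over n = 6 days.
After batch 1: Gamma(α+S, β+n) = Gamma(8.78+43, 4.21+6) = Gamma(51.78, 10.21).
Batch 2: sum of counts S = 120 over n = 13 days.
After batch 2: Gamma(α+S, β+n) = Gamma(51.78+120, 10.21+13) = Gamma(171.78, 23.21).
SD = √α/β = √171.78/23.21 = 0.5647.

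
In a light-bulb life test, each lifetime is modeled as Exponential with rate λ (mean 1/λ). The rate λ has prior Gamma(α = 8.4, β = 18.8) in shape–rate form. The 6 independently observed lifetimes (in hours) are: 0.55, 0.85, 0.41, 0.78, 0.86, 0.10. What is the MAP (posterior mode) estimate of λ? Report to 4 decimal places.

0.5996

With a Gamma(shape α, rate β) prior on the exponential rate λ, the posterior after n observations with total T = Σxᵢ is Gamma(α+n, β+T).
Sum of observations T = 3.55 hours; n = 6.
Posterior: Gamma(8.4+6, 18.8+3.55) = Gamma(14.4, 22.35).
Mode = (α−1)/β = 0.5996.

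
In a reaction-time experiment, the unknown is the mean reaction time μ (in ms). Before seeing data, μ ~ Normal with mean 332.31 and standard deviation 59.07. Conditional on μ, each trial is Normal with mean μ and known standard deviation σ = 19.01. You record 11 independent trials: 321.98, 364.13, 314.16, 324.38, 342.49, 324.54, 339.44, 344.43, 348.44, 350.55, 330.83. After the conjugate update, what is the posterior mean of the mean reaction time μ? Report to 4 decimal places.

336.8095

For Normal data with known variance σ², a Normal(μ₀, σ₀²) prior on μ is conjugate. Posterior precision = 1/σ₀² + n/σ²; posterior mean is the precision-weighted average of μ₀ and x̄.
Σxᵢ = 321.98 + 364.13 + 314.16 + 324.38 + 342.49 + 324.54 + 339.44 + 344.43 + 348.44 + 350.55 + 330.83 = 3705.37, so n·x̄ = 3705.37.
σ₀² = 59.07² = 3489.2649, σ² = 19.01² = 361.3801; σ² + n·σ₀² = 361.3801 + 11·3489.2649 = 38743.294.
Posterior mean = (μ₀/σ₀² + n·x̄/σ²)/(1/σ₀² + n/σ²) = (σ²·μ₀ + σ₀²·n·x̄)/(σ² + n·σ₀²) = (361.3801·332.31 + 3489.2649·3705.37)/38743.294 = 13049107.703544/38743.294 = 336.8095.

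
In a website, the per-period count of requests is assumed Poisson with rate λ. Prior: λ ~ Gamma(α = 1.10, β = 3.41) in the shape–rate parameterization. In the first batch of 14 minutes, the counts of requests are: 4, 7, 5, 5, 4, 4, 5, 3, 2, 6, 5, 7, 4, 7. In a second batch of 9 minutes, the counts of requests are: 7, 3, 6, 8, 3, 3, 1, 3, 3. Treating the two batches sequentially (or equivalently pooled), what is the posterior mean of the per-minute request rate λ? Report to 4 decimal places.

4.0174

With a Gamma(shape α, rate β) prior, the Poisson likelihood is conjugate: the posterior is Gamma(α + ΣXᵢ, β + n).
Batch 1: sum of counts S = 68 over n = 14 minutes.
After batch 1: Gamma(α+S, β+n) = Gamma(1.10+68, 3.41+14) = Gamma(69.10, 17.41).
Batch 2: sum of counts S = 37 over n = 9 minutes.
After batch 2: Gamma(α+S, β+n) = Gamma(69.10+37, 17.41+9) = Gamma(106.10, 26.41).
Posterior mean = α/β = 106.10/26.41 = 4.0174.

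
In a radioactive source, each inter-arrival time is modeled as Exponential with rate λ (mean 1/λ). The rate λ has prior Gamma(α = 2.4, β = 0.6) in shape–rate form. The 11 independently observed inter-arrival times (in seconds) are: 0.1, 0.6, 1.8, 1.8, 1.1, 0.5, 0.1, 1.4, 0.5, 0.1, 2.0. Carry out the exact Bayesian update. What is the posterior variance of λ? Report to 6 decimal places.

0.119260

With a Gamma(shape α, rate β) prior on the exponential rate λ, the posterior after n observations with total T = Σxᵢ is Gamma(α+n, β+T).
Sum of observations T = 10.0 seconds; n = 11.
Posterior: Gamma(2.4+11, 0.6+10.0) = Gamma(13.4, 10.6).
Var = α/β² = 0.119260.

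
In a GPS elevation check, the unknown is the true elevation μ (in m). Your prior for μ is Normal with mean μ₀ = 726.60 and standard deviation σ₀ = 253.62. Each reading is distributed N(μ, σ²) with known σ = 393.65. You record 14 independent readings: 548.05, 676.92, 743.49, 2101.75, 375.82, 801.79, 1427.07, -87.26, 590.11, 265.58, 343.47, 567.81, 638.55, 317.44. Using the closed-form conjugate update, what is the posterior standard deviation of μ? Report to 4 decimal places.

97.1780

For Normal data with known variance σ², a Normal(μ₀, σ₀²) prior on μ is conjugate. Posterior precision = 1/σ₀² + n/σ²; posterior mean is the precision-weighted average of μ₀ and x̄.
σ₀² = 253.62² = 64323.1044, σ² = 393.65² = 154960.3225; σ² + n·σ₀² = 154960.3225 + 14·64323.1044 = 1055483.7841.
Posterior precision = 1/σ₀² + n/σ² = 1/64323.1044 + 14/154960.3225 = (σ² + n·σ₀²)/(σ₀²σ²) = 1055483.7841/(64323.1044·154960.3225); posterior variance σₙ² = σ₀²σ²/(σ² + n·σ₀²) = 64323.1044·154960.3225/1055483.7841 = 9443.564318.
Posterior SD = √σₙ² = √(64323.1044·154960.3225/1055483.7841) = 97.1780.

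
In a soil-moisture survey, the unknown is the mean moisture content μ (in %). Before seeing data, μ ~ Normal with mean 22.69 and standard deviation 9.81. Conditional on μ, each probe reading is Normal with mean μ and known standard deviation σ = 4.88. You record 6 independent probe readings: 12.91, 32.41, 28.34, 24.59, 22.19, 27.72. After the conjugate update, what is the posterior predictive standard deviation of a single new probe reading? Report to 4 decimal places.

5.2561

For Normal data with known variance σ², a Normal(μ₀, σ₀²) prior on μ is conjugate. Posterior precision = 1/σ₀² + n/σ²; posterior mean is the precision-weighted average of μ₀ and x̄.
σ₀² = 9.81² = 96.2361, σ² = 4.88² = 23.8144; σ² + n·σ₀² = 23.8144 + 6·96.2361 = 601.231.
Posterior precision = 1/σ₀² + n/σ² = 1/96.2361 + 6/23.8144 = (σ² + n·σ₀²)/(σ₀²σ²) = 601.231/(96.2361·23.8144); posterior variance σₙ² = σ₀²σ²/(σ² + n·σ₀²) = 96.2361·23.8144/601.231 = 3.811854.
Predictive variance for one new observation = σₙ² + σ² = 96.2361·23.8144/601.231 + 23.8144 = σ²·(σ₀² + 601.231)/601.231 = 23.8144·697.4671/601.231 = 27.626254; SD = √(23.8144·697.4671/601.231) = 5.2561.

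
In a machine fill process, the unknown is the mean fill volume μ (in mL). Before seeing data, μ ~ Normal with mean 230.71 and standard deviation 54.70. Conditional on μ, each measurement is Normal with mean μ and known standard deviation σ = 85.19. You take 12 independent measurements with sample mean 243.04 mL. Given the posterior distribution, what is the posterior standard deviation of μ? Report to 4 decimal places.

For Normal data with known variance σ², a Normal(μ₀, σ₀²) prior on μ is conjugate. Posterior precision = 1/σ₀² + n/σ²; posterior mean is the precision-weighted average of μ₀ and x̄.
σ₀² = 54.70² = 2992.09, σ² = 85.19² = 7257.3361; σ² + n·σ₀² = 7257.3361 + 12·2992.09 = 43162.4161.
Posterior precision = 1/σ₀² + n/σ² = 1/2992.09 + 12/7257.3361 = (σ² + n·σ₀²)/(σ₀²σ²) = 43162.4161/(2992.09·7257.3361); posterior variance σₙ² = σ₀²σ²/(σ² + n·σ₀²) = 2992.09·7257.3361/43162.4161 = 503.090530.
Posterior SD = √σₙ² = √(2992.09·7257.3361/43162.4161) = 22.4297.

22.4297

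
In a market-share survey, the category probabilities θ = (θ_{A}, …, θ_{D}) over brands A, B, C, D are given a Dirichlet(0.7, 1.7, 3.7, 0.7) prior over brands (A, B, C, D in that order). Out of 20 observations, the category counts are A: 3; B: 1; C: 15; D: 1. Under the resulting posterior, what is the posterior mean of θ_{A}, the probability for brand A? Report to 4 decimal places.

The Dirichlet prior is conjugate to the Multinomial likelihood: each posterior αⱼ = prior αⱼ + observed count nⱼ.
Posterior concentration: (3.7, 2.7, 18.7, 1.7), total = 26.8.
E[θ_{A}|data] = α_{A}/Σα = 3.7/26.8 = 0.1381.

0.1381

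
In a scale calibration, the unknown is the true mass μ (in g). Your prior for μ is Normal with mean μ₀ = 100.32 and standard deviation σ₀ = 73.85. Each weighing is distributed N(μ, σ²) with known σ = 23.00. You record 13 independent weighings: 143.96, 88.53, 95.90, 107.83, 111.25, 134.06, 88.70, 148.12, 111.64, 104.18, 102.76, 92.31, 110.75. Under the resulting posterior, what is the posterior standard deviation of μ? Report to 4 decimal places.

6.3554

For Normal data with known variance σ², a Normal(μ₀, σ₀²) prior on μ is conjugate. Posterior precision = 1/σ₀² + n/σ²; posterior mean is the precision-weighted average of μ₀ and x̄.
σ₀² = 73.85² = 5453.8225, σ² = 23.00² = 529; σ² + n·σ₀² = 529 + 13·5453.8225 = 71428.6925.
Posterior precision = 1/σ₀² + n/σ² = 1/5453.8225 + 13/529 = (σ² + n·σ₀²)/(σ₀²σ²) = 71428.6925/(5453.8225·529); posterior variance σₙ² = σ₀²σ²/(σ² + n·σ₀²) = 5453.8225·529/71428.6925 = 40.390941.
Posterior SD = √σₙ² = √(5453.8225·529/71428.6925) = 6.3554.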